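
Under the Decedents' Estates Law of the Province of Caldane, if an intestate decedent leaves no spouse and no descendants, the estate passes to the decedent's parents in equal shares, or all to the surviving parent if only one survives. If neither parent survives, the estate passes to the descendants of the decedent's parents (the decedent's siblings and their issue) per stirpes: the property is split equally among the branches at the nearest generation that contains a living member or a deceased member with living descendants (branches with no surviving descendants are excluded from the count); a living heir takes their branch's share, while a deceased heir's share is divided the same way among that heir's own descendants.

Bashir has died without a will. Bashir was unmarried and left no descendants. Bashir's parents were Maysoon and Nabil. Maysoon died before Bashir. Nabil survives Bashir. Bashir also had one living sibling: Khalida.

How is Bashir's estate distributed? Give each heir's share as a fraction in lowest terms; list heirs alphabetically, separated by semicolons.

Nabil 1

Only one parent, Nabil, survives, so Nabil takes the entire estate. The siblings take nothing because a surviving parent has priority.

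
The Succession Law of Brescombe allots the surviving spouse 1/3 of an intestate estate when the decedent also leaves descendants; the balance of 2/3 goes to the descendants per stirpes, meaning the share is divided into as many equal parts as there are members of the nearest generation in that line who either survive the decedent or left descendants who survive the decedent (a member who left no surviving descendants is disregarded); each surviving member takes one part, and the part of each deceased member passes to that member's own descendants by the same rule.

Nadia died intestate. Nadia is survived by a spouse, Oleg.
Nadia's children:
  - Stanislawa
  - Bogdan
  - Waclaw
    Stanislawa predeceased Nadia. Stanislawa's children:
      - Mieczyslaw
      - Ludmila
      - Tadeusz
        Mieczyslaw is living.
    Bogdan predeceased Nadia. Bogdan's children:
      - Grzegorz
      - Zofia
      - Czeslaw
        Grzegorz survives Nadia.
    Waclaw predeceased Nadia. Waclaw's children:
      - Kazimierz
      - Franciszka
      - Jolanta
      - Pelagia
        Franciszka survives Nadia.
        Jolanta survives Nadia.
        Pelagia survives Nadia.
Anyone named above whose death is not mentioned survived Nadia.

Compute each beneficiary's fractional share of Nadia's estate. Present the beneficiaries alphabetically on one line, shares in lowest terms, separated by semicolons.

Czeslaw 2/27; Franciszka 1/18; Grzegorz 2/27; Jolanta 1/18; Kazimierz 1/18; Ludmila 2/27; Mieczyslaw 2/27; Oleg 1/3; Pelagia 1/18; Tadeusz 2/27; Zofia 2/27

Oleg, as surviving spouse, takes 1/3.
The remaining 2/3 passes to Nadia's descendants per stirpes.
The 2/3 is divided into 3 equal shares of 2/9 among Stanislawa, Bogdan, Waclaw.
Stanislawa predeceased; the 2/9 allotted to Stanislawa's branch passes to Stanislawa's issue by representation.
The 2/9 is divided into 3 equal shares of 2/27 among Mieczyslaw, Ludmila, Tadeusz.
Mieczyslaw is living and takes 2/27.
Ludmila is living and takes 2/27.
Tadeusz is living and takes 2/27.
Bogdan predeceased; the 2/9 allotted to Bogdan's branch passes to Bogdan's issue by representation.
The 2/9 is divided into 3 equal shares of 2/27 among Grzegorz, Zofia, Czeslaw.
Grzegorz is living and takes 2/27.
Zofia is living and takes 2/27.
Czeslaw is living and takes 2/27.
Waclaw predeceased; the 2/9 allotted to Waclaw's branch passes to Waclaw's issue by representation.
The 2/9 is divided into 4 equal shares of 1/18 among Kazimierz, Franciszka, Jolanta, Pelagia.
Kazimierz is living and takes 1/18.
Franciszka is living and takes 1/18.
Jolanta is living and takes 1/18.
Pelagia is living and takes 1/18.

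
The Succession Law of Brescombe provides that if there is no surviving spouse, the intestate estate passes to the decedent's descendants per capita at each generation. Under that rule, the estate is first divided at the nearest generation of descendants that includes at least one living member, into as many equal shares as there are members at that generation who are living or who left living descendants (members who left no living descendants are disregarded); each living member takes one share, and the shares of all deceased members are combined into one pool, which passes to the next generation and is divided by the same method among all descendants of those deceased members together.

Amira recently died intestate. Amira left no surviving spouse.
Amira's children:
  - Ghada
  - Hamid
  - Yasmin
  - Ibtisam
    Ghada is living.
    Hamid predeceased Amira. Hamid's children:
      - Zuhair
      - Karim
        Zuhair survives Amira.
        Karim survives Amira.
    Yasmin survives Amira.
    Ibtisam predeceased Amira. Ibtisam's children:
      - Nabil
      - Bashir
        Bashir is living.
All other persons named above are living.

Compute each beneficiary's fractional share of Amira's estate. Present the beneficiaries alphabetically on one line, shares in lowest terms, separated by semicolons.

Bashir 1/8; Ghada 1/4; Karim 1/8; Nabil 1/8; Yasmin 1/4; Zuhair 1/8

There is no surviving spouse, so the entire estate passes to Amira's descendants per capita at each generation.
At generation 1 (Ghada, Hamid, Yasmin, Ibtisam) there are 4 shares of (1)/4 = 1/4 each.
Living: Ghada and Yasmin — each takes 1/4.
Deceased: Hamid and Ibtisam. Their combined 1/2 is pooled and carried to generation 2.
At generation 2 (Zuhair, Karim, Nabil, Bashir) there are 4 shares of (1/2)/4 = 1/8 each.
Living: Zuhair, Karim, Nabil, and Bashir — each takes 1/8.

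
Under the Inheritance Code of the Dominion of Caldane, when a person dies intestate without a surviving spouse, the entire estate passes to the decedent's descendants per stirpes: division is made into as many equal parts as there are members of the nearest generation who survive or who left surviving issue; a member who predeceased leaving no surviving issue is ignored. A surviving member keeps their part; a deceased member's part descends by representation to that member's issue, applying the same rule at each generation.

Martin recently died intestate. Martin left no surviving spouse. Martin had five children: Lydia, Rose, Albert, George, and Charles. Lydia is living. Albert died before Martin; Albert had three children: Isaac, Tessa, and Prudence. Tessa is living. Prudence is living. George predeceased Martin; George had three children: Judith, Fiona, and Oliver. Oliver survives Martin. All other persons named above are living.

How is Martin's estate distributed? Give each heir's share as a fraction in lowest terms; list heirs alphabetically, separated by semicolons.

Charles 1/5; Fiona 1/15; Isaac 1/15; Judith 1/15; Lydia 1/5; Oliver 1/15; Prudence 1/15; Rose 1/5; Tessa 1/15

There is no surviving spouse, so the entire estate passes to Martin's descendants per stirpes.
The estate is divided into 5 equal shares of 1/5 among Lydia, Rose, Albert, George, Charles.
Lydia is living and takes 1/5.
Rose is living and takes 1/5.
Albert predeceased; the 1/5 allotted to Albert's branch passes to Albert's issue by representation.
The 1/5 is divided into 3 equal shares of 1/15 among Isaac, Tessa, Prudence.
Isaac is living and takes 1/15.
Tessa is living and takes 1/15.
Prudence is living and takes 1/15.
George predeceased; the 1/5 allotted to George's branch passes to George's issue by representation.
The 1/5 is divided into 3 equal shares of 1/15 among Judith, Fiona, Oliver.
Judith is living and takes 1/15.
Fiona is living and takes 1/15.
Oliver is living and takes 1/15.
Charles is living and takes 1/5.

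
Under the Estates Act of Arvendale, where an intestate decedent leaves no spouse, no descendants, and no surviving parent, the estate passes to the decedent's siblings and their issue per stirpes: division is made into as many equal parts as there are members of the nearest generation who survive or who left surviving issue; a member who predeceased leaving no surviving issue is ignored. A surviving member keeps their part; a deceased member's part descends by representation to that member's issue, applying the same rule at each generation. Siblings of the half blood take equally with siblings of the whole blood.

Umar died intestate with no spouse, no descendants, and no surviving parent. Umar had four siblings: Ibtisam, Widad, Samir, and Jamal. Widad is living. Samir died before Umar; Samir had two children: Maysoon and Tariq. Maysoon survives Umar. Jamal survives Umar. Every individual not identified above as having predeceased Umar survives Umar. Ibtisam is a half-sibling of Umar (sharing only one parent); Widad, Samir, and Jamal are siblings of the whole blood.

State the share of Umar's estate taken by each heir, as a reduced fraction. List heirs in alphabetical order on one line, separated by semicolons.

No spouse, descendants, or parent survives, so the estate passes to Umar's siblings per stirpes.
Half-blood and whole-blood siblings take equally under the stated rule.
The estate is divided into 4 equal shares of 1/4 among Ibtisam, Widad, Samir, Jamal.
Ibtisam is living and takes 1/4.
Widad is living and takes 1/4.
Samir predeceased; the 1/4 allotted to Samir's branch passes to Samir's issue by representation.
The 1/4 is divided into 2 equal shares of 1/8 among Maysoon, Tariq.
Maysoon is living and takes 1/8.
Tariq is living and takes 1/8.
Jamal is living and takes 1/4.

Ibtisam 1/4; Jamal 1/4; Maysoon 1/8; Tariq 1/8; Widad 1/4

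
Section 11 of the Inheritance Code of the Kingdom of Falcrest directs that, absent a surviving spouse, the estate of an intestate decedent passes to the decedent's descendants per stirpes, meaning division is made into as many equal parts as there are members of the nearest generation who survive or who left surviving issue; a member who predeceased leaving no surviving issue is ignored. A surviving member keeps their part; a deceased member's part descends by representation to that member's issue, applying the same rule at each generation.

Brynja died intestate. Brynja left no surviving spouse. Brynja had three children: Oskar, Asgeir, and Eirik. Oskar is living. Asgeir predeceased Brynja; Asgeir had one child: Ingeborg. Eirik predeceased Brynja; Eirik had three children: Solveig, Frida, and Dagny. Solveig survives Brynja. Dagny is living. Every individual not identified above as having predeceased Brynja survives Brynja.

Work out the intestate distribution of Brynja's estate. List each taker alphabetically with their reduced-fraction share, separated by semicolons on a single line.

Dagny 1/9; Frida 1/9; Ingeborg 1/3; Oskar 1/3; Solveig 1/9

There is no surviving spouse, so the entire estate passes to Brynja's descendants per stirpes.
The estate is divided into 3 equal shares of 1/3 among Oskar, Asgeir, Eirik.
Oskar is living and takes 1/3.
Asgeir predeceased; the 1/3 allotted to Asgeir's branch passes to Asgeir's issue by representation.
Ingeborg is the sole taker at this level and receives the full 1/3.
Eirik predeceased; the 1/3 allotted to Eirik's branch passes to Eirik's issue by representation.
The 1/3 is divided into 3 equal shares of 1/9 among Solveig, Frida, Dagny.
Solveig is living and takes 1/9.
Frida is living and takes 1/9.
Dagny is living and takes 1/9.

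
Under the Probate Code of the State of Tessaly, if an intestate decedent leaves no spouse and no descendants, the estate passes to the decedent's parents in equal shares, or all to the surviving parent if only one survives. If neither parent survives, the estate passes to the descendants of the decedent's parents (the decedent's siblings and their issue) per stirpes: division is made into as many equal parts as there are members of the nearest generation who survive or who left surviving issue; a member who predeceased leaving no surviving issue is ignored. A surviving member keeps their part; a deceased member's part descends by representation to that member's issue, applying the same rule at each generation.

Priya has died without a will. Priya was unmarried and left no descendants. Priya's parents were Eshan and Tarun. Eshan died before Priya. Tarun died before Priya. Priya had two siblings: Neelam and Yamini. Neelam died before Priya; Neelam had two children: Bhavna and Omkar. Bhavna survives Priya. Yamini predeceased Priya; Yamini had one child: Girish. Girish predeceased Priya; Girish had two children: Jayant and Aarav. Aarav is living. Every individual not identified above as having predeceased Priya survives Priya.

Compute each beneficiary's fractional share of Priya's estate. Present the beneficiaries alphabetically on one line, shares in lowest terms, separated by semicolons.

Neither parent survives and there are no descendants, so the estate passes to Priya's siblings and their issue per stirpes.
The estate is divided into 2 equal shares of 1/2 among Neelam, Yamini.
Neelam predeceased; the 1/2 allotted to Neelam's branch passes to Neelam's issue by representation.
The 1/2 is divided into 2 equal shares of 1/4 among Bhavna, Omkar.
Bhavna is living and takes 1/4.
Omkar is living and takes 1/4.
Yamini predeceased; the 1/2 allotted to Yamini's branch passes to Yamini's issue by representation.
Girish's line is the sole branch at this level, so the full 1/2 passes to Girish's issue by representation.
The 1/2 is divided into 2 equal shares of 1/4 among Jayant, Aarav.
Jayant is living and takes 1/4.
Aarav is living and takes 1/4.

Aarav 1/4; Bhavna 1/4; Jayant 1/4; Omkar 1/4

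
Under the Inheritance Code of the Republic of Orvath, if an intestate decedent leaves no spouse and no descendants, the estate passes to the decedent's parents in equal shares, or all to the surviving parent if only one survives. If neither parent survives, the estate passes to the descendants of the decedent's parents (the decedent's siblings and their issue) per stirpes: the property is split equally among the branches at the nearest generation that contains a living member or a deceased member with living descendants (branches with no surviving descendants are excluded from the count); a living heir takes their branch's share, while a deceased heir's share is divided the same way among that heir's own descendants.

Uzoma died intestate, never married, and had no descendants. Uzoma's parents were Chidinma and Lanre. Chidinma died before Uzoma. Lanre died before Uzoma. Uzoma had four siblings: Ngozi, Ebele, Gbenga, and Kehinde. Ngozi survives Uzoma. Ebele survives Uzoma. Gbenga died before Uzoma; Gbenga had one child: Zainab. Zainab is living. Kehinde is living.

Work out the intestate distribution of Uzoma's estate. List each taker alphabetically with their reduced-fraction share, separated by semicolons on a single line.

Ebele 1/4; Kehinde 1/4; Ngozi 1/4; Zainab 1/4

Neither parent survives and there are no descendants, so the estate passes to Uzoma's siblings and their issue per stirpes.
The estate is divided into 4 equal shares of 1/4 among Ngozi, Ebele, Gbenga, Kehinde.
Ngozi is living and takes 1/4.
Ebele is living and takes 1/4.
Gbenga predeceased; the 1/4 allotted to Gbenga's branch passes to Gbenga's issue by representation.
Zainab is the sole taker at this level and receives the full 1/4.
Kehinde is living and takes 1/4.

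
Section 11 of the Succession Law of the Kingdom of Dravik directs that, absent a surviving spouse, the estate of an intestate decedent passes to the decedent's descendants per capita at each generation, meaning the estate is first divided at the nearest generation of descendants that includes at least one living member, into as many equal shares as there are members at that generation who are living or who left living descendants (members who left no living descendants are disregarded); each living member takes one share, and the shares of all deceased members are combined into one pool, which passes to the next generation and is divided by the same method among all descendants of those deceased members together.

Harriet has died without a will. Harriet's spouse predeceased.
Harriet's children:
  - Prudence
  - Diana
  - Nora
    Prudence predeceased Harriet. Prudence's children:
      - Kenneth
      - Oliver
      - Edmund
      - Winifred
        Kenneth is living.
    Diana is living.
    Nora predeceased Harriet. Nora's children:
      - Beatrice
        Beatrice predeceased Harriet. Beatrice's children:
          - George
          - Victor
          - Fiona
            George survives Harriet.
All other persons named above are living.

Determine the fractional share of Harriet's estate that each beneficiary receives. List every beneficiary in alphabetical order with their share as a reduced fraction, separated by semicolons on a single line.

Diana 1/3; Edmund 2/15; Fiona 2/45; George 2/45; Kenneth 2/15; Oliver 2/15; Victor 2/45; Winifred 2/15

There is no surviving spouse, so the entire estate passes to Harriet's descendants per capita at each generation.
At generation 1 (Prudence, Diana, Nora) there are 3 shares of (1)/3 = 1/3 each.
Living: Diana — each takes 1/3.
Deceased: Prudence and Nora. Their combined 2/3 is pooled and carried to generation 2.
At generation 2 (Kenneth, Oliver, Edmund, Winifred, Beatrice) there are 5 shares of (2/3)/5 = 2/15 each.
Living: Kenneth, Oliver, Edmund, and Winifred — each takes 2/15.
Deceased: Beatrice. That 2/15 share is carried to generation 3.
At generation 3 (George, Victor, Fiona) there are 3 shares of (2/15)/3 = 2/45 each.
Living: George, Victor, and Fiona — each takes 2/45.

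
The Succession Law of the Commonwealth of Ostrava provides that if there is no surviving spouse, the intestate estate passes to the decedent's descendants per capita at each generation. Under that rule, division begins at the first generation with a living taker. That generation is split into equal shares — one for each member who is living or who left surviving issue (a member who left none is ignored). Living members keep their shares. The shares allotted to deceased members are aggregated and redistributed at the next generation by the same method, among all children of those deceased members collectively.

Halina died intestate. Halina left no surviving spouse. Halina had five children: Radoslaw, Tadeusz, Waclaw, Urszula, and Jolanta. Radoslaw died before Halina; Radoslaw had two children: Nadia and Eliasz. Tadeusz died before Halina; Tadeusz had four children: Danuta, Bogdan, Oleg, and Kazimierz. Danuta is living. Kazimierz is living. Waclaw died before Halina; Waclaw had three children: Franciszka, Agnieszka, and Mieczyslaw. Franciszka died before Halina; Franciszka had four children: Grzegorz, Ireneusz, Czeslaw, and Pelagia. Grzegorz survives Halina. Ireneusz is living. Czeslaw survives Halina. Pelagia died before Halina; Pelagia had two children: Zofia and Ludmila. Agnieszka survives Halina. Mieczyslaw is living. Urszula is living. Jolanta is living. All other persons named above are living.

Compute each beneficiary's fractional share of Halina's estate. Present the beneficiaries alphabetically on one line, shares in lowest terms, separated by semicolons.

Agnieszka 1/15; Bogdan 1/15; Czeslaw 1/60; Danuta 1/15; Eliasz 1/15; Grzegorz 1/60; Ireneusz 1/60; Jolanta 1/5; Kazimierz 1/15; Ludmila 1/120; Mieczyslaw 1/15; Nadia 1/15; Oleg 1/15; Urszula 1/5; Zofia 1/120

There is no surviving spouse, so the entire estate passes to Halina's descendants per capita at each generation.
At generation 1 (Radoslaw, Tadeusz, Waclaw, Urszula, Jolanta) there are 5 shares of (1)/5 = 1/5 each.
Living: Urszula and Jolanta — each takes 1/5.
Deceased: Radoslaw, Tadeusz, and Waclaw. Their combined 3/5 is pooled and carried to generation 2.
At generation 2 (Nadia, Eliasz, Danuta, Bogdan, Oleg, Kazimierz, Franciszka, Agnieszka, Mieczyslaw) there are 9 shares of (3/5)/9 = 1/15 each.
Living: Nadia, Eliasz, Danuta, Bogdan, Oleg, Kazimierz, Agnieszka, and Mieczyslaw — each takes 1/15.
Deceased: Franciszka. That 1/15 share is carried to generation 3.
At generation 3 (Grzegorz, Ireneusz, Czeslaw, Pelagia) there are 4 shares of (1/15)/4 = 1/60 each.
Living: Grzegorz, Ireneusz, and Czeslaw — each takes 1/60.
Deceased: Pelagia. That 1/60 share is carried to generation 4.
At generation 4 (Zofia, Ludmila) there are 2 shares of (1/60)/2 = 1/120 each.
Living: Zofia and Ludmila — each takes 1/120.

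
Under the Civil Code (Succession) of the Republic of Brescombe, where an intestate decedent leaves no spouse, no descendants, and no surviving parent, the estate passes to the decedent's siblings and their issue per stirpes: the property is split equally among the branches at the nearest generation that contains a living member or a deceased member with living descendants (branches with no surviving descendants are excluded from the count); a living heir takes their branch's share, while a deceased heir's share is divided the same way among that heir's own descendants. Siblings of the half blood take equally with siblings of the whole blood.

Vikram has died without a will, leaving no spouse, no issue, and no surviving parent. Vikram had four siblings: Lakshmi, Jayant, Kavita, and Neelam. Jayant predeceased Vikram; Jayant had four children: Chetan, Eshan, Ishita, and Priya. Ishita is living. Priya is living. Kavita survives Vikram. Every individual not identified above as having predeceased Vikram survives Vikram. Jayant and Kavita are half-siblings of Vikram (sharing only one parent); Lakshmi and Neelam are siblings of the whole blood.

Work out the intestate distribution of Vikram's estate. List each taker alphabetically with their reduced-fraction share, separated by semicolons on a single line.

No spouse, descendants, or parent survives, so the estate passes to Vikram's siblings per stirpes.
Half-blood and whole-blood siblings take equally under the stated rule.
The estate is divided into 4 equal shares of 1/4 among Lakshmi, Jayant, Kavita, Neelam.
Lakshmi is living and takes 1/4.
Jayant predeceased; the 1/4 allotted to Jayant's branch passes to Jayant's issue by representation.
The 1/4 is divided into 4 equal shares of 1/16 among Chetan, Eshan, Ishita, Priya.
Chetan is living and takes 1/16.
Eshan is living and takes 1/16.
Ishita is living and takes 1/16.
Priya is living and takes 1/16.
Kavita is living and takes 1/4.
Neelam is living and takes 1/4.

Chetan 1/16; Eshan 1/16; Ishita 1/16; Kavita 1/4; Lakshmi 1/4; Neelam 1/4; Priya 1/16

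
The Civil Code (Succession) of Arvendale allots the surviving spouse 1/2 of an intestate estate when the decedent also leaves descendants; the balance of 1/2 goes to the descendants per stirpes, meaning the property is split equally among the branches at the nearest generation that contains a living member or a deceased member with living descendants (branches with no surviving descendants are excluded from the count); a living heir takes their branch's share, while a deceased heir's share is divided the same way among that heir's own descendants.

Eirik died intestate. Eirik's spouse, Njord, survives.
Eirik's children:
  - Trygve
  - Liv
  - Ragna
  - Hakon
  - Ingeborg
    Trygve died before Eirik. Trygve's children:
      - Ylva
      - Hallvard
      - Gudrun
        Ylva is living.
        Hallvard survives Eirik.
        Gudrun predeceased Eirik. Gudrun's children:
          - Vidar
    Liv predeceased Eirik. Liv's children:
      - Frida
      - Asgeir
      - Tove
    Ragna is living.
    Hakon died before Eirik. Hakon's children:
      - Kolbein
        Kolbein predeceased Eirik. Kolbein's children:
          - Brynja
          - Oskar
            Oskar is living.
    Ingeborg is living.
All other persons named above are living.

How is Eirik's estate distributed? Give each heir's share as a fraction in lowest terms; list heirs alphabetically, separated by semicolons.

Njord, as surviving spouse, takes 1/2.
The remaining 1/2 passes to Eirik's descendants per stirpes.
The 1/2 is divided into 5 equal shares of 1/10 among Trygve, Liv, Ragna, Hakon, Ingeborg.
Trygve predeceased; the 1/10 allotted to Trygve's branch passes to Trygve's issue by representation.
The 1/10 is divided into 3 equal shares of 1/30 among Ylva, Hallvard, Gudrun.
Ylva is living and takes 1/30.
Hallvard is living and takes 1/30.
Gudrun predeceased; the 1/30 allotted to Gudrun's branch passes to Gudrun's issue by representation.
Vidar is the sole taker at this level and receives the full 1/30.
Liv predeceased; the 1/10 allotted to Liv's branch passes to Liv's issue by representation.
The 1/10 is divided into 3 equal shares of 1/30 among Frida, Asgeir, Tove.
Frida is living and takes 1/30.
Asgeir is living and takes 1/30.
Tove is living and takes 1/30.
Ragna is living and takes 1/10.
Hakon predeceased; the 1/10 allotted to Hakon's branch passes to Hakon's issue by representation.
Kolbein's line is the sole branch at this level, so the full 1/10 passes to Kolbein's issue by representation.
The 1/10 is divided into 2 equal shares of 1/20 among Brynja, Oskar.
Brynja is living and takes 1/20.
Oskar is living and takes 1/20.
Ingeborg is living and takes 1/10.

Asgeir 1/30; Brynja 1/20; Frida 1/30; Hallvard 1/30; Ingeborg 1/10; Njord 1/2; Oskar 1/20; Ragna 1/10; Tove 1/30; Vidar 1/30; Ylva 1/30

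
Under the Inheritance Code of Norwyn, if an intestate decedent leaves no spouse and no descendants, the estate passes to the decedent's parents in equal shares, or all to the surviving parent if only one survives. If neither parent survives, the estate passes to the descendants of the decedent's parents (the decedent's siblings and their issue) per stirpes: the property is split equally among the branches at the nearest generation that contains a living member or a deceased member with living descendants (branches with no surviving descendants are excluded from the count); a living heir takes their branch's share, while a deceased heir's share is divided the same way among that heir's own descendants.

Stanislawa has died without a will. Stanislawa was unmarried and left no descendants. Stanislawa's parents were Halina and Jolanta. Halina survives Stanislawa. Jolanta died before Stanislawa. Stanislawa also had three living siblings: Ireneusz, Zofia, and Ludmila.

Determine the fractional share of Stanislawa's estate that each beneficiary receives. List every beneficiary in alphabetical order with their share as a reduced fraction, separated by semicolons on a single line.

Only one parent, Halina, survives, so Halina takes the entire estate. The siblings take nothing because a surviving parent has priority.

Halina 1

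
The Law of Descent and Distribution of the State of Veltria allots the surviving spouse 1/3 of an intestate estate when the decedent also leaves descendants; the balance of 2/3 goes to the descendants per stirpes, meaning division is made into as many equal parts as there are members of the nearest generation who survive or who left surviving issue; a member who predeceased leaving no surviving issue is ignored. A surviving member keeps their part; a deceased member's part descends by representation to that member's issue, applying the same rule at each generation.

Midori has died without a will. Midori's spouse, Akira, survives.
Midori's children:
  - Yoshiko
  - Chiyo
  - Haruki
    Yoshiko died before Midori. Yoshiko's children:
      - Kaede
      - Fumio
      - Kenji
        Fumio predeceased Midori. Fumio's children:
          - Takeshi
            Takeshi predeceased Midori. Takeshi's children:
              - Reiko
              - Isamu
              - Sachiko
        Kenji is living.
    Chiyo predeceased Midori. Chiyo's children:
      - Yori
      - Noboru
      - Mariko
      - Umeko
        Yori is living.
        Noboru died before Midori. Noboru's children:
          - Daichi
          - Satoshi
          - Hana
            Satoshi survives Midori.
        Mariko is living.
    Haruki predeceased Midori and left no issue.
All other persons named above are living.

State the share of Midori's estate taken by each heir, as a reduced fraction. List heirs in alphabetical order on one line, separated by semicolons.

Akira 1/3; Daichi 1/36; Hana 1/36; Isamu 1/27; Kaede 1/9; Kenji 1/9; Mariko 1/12; Reiko 1/27; Sachiko 1/27; Satoshi 1/36; Umeko 1/12; Yori 1/12

Akira, as surviving spouse, takes 1/3.
The remaining 2/3 passes to Midori's descendants per stirpes.
Haruki left no surviving issue, so that branch lapses and is disregarded.
The 2/3 is divided into 2 equal shares of 1/3 among Yoshiko, Chiyo.
Yoshiko predeceased; the 1/3 allotted to Yoshiko's branch passes to Yoshiko's issue by representation.
The 1/3 is divided into 3 equal shares of 1/9 among Kaede, Fumio, Kenji.
Kaede is living and takes 1/9.
Fumio predeceased; the 1/9 allotted to Fumio's branch passes to Fumio's issue by representation.
Takeshi's line is the sole branch at this level, so the full 1/9 passes to Takeshi's issue by representation.
The 1/9 is divided into 3 equal shares of 1/27 among Reiko, Isamu, Sachiko.
Reiko is living and takes 1/27.
Isamu is living and takes 1/27.
Sachiko is living and takes 1/27.
Kenji is living and takes 1/9.
Chiyo predeceased; the 1/3 allotted to Chiyo's branch passes to Chiyo's issue by representation.
The 1/3 is divided into 4 equal shares of 1/12 among Yori, Noboru, Mariko, Umeko.
Yori is living and takes 1/12.
Noboru predeceased; the 1/12 allotted to Noboru's branch passes to Noboru's issue by representation.
The 1/12 is divided into 3 equal shares of 1/36 among Daichi, Satoshi, Hana.
Daichi is living and takes 1/36.
Satoshi is living and takes 1/36.
Hana is living and takes 1/36.
Mariko is living and takes 1/12.
Umeko is living and takes 1/12.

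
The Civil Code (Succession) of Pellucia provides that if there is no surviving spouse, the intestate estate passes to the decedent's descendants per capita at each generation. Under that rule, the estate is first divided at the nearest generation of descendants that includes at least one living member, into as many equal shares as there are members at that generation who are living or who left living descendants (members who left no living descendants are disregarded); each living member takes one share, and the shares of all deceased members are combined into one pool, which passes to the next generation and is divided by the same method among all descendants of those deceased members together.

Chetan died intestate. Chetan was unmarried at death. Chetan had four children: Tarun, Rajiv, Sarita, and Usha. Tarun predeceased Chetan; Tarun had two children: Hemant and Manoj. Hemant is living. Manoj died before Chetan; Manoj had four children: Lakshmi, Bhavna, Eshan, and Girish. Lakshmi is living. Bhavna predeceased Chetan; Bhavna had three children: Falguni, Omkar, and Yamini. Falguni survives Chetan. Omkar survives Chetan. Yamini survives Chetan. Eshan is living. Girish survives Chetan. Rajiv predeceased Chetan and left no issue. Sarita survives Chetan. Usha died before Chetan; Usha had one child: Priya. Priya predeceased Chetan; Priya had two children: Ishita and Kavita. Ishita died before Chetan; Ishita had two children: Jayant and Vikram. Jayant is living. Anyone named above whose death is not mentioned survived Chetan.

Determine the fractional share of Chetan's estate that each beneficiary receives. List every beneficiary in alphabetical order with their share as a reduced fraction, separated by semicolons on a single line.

There is no surviving spouse, so the entire estate passes to Chetan's descendants per capita at each generation.
At generation 1 (Tarun, Sarita, Usha) there are 3 shares of (1)/3 = 1/3 each.
Living: Sarita — each takes 1/3.
Deceased: Tarun and Usha. Their combined 2/3 is pooled and carried to generation 2.
At generation 2 (Hemant, Manoj, Priya) there are 3 shares of (2/3)/3 = 2/9 each.
Living: Hemant — each takes 2/9.
Deceased: Manoj and Priya. Their combined 4/9 is pooled and carried to generation 3.
At generation 3 (Lakshmi, Bhavna, Eshan, Girish, Ishita, Kavita) there are 6 shares of (4/9)/6 = 2/27 each.
Living: Lakshmi, Eshan, Girish, and Kavita — each takes 2/27.
Deceased: Bhavna and Ishita. Their combined 4/27 is pooled and carried to generation 4.
At generation 4 (Falguni, Omkar, Yamini, Jayant, Vikram) there are 5 shares of (4/27)/5 = 4/135 each.
Living: Falguni, Omkar, Yamini, Jayant, and Vikram — each takes 4/135.

Eshan 2/27; Falguni 4/135; Girish 2/27; Hemant 2/9; Jayant 4/135; Kavita 2/27; Lakshmi 2/27; Omkar 4/135; Sarita 1/3; Vikram 4/135; Yamini 4/135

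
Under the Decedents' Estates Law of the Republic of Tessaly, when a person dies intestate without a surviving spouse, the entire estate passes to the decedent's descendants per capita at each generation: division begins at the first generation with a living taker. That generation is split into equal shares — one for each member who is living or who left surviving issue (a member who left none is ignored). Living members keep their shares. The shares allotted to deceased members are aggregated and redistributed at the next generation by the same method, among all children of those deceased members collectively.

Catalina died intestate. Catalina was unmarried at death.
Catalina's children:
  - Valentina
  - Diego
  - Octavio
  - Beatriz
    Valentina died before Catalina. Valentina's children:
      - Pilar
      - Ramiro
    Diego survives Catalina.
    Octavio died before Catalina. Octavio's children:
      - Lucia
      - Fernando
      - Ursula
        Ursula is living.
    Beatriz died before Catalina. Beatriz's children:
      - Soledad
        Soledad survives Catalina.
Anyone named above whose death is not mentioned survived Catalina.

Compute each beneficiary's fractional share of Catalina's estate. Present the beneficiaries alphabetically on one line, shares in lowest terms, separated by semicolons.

Diego 1/4; Fernando 1/8; Lucia 1/8; Pilar 1/8; Ramiro 1/8; Soledad 1/8; Ursula 1/8

There is no surviving spouse, so the entire estate passes to Catalina's descendants per capita at each generation.
At generation 1 (Valentina, Diego, Octavio, Beatriz) there are 4 shares of (1)/4 = 1/4 each.
Living: Diego — each takes 1/4.
Deceased: Valentina, Octavio, and Beatriz. Their combined 3/4 is pooled and carried to generation 2.
At generation 2 (Pilar, Ramiro, Lucia, Fernando, Ursula, Soledad) there are 6 shares of (3/4)/6 = 1/8 each.
Living: Pilar, Ramiro, Lucia, Fernando, Ursula, and Soledad — each takes 1/8.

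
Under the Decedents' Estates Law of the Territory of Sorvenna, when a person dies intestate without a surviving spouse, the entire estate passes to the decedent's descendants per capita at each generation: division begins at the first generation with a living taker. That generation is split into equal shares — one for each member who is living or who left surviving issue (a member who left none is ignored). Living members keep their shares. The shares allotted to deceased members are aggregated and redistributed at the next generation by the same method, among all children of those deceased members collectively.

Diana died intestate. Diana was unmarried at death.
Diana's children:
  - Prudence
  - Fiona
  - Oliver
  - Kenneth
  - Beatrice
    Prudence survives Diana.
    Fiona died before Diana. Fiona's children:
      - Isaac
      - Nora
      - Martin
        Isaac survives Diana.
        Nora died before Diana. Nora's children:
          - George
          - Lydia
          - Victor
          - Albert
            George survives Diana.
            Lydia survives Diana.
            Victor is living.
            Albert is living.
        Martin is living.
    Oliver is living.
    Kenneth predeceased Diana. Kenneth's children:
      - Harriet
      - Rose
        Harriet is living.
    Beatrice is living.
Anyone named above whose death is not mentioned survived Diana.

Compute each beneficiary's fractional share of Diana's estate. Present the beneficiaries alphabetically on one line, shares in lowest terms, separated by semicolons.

There is no surviving spouse, so the entire estate passes to Diana's descendants per capita at each generation.
At generation 1 (Prudence, Fiona, Oliver, Kenneth, Beatrice) there are 5 shares of (1)/5 = 1/5 each.
Living: Prudence, Oliver, and Beatrice — each takes 1/5.
Deceased: Fiona and Kenneth. Their combined 2/5 is pooled and carried to generation 2.
At generation 2 (Isaac, Nora, Martin, Harriet, Rose) there are 5 shares of (2/5)/5 = 2/25 each.
Living: Isaac, Martin, Harriet, and Rose — each takes 2/25.
Deceased: Nora. That 2/25 share is carried to generation 3.
At generation 3 (George, Lydia, Victor, Albert) there are 4 shares of (2/25)/4 = 1/50 each.
Living: George, Lydia, Victor, and Albert — each takes 1/50.

Albert 1/50; Beatrice 1/5; George 1/50; Harriet 2/25; Isaac 2/25; Lydia 1/50; Martin 2/25; Oliver 1/5; Prudence 1/5; Rose 2/25; Victor 1/50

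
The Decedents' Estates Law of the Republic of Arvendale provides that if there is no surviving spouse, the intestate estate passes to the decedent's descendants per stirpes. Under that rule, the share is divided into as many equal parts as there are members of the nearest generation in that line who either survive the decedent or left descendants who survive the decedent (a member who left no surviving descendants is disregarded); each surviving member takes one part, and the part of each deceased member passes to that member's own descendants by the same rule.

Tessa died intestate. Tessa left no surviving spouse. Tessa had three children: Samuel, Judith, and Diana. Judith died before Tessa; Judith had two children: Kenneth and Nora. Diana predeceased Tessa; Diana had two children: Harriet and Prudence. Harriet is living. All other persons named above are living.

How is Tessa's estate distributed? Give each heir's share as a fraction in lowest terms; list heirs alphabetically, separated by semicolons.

Harriet 1/6; Kenneth 1/6; Nora 1/6; Prudence 1/6; Samuel 1/3

There is no surviving spouse, so the entire estate passes to Tessa's descendants per stirpes.
The estate is divided into 3 equal shares of 1/3 among Samuel, Judith, Diana.
Samuel is living and takes 1/3.
Judith predeceased; the 1/3 allotted to Judith's branch passes to Judith's issue by representation.
The 1/3 is divided into 2 equal shares of 1/6 among Kenneth, Nora.
Kenneth is living and takes 1/6.
Nora is living and takes 1/6.
Diana predeceased; the 1/3 allotted to Diana's branch passes to Diana's issue by representation.
The 1/3 is divided into 2 equal shares of 1/6 among Harriet, Prudence.
Harriet is living and takes 1/6.
Prudence is living and takes 1/6.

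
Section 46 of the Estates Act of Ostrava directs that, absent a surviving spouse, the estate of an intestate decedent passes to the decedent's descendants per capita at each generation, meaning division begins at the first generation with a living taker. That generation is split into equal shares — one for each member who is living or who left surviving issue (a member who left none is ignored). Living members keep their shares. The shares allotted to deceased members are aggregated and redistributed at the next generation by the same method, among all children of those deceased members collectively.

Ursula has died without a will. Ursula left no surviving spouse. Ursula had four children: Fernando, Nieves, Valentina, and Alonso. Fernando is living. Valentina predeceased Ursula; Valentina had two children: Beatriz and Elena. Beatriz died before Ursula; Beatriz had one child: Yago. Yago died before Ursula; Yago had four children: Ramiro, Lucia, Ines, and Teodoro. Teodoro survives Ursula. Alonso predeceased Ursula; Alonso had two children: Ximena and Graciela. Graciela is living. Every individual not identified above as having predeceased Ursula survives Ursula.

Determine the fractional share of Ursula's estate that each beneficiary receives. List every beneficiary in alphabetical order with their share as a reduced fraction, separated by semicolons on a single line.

There is no surviving spouse, so the entire estate passes to Ursula's descendants per capita at each generation.
At generation 1 (Fernando, Nieves, Valentina, Alonso) there are 4 shares of (1)/4 = 1/4 each.
Living: Fernando and Nieves — each takes 1/4.
Deceased: Valentina and Alonso. Their combined 1/2 is pooled and carried to generation 2.
At generation 2 (Beatriz, Elena, Ximena, Graciela) there are 4 shares of (1/2)/4 = 1/8 each.
Living: Elena, Ximena, and Graciela — each takes 1/8.
Deceased: Beatriz. That 1/8 share is carried to generation 3.
At generation 3 (Yago) there are 1 shares of (1/8)/1 = 1/8 each.
Deceased: Yago. That 1/8 share is carried to generation 4.
At generation 4 (Ramiro, Lucia, Ines, Teodoro) there are 4 shares of (1/8)/4 = 1/32 each.
Living: Ramiro, Lucia, Ines, and Teodoro — each takes 1/32.

Elena 1/8; Fernando 1/4; Graciela 1/8; Ines 1/32; Lucia 1/32; Nieves 1/4; Ramiro 1/32; Teodoro 1/32; Ximena 1/8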